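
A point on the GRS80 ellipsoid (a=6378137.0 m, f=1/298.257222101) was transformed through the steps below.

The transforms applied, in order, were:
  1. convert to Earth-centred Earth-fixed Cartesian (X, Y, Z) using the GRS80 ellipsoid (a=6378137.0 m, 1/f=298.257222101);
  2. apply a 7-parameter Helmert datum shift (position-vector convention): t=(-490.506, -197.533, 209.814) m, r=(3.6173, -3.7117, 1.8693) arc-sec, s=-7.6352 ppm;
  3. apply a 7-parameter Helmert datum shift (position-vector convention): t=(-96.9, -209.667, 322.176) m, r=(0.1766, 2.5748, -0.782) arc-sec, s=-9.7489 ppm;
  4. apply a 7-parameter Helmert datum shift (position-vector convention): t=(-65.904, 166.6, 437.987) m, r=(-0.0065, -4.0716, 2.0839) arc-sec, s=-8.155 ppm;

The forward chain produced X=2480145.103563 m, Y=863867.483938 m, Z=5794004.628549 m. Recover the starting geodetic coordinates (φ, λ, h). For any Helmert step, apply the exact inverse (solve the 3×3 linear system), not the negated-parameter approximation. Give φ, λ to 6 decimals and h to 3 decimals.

φ=65.749713°, λ=19.204435°, h=618.101 m

start: X=2480145.1036, Y=863867.4839, Z=5794004.6285 m
→ Helmert⁻¹: X=2480354.3227, Y=863682.6858, Z=5793564.9543
→ Helmert⁻¹: X=2480399.8113, Y=863915.1388, Z=5793329.4797
→ Helmert⁻¹: X=2481021.3374, Y=864198.3796, Z=5793104.0965
→ geod (Bowring, a=6378137.000): φ=65.74971300°, λ=19.20443500°, h=618.1010 m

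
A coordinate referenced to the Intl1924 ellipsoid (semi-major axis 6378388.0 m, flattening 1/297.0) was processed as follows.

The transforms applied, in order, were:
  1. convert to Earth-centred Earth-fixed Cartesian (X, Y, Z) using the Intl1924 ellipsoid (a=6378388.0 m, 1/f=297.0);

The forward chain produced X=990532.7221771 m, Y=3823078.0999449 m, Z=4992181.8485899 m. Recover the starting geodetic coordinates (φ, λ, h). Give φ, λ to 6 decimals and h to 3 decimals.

start: X=990532.7222, Y=3823078.0999, Z=4992181.8486 m
→ geod (Bowring, a=6378388.000): φ=51.84038400°, λ=75.47447200°, h=297.4800 m

φ=51.840384°, λ=75.474472°, h=297.480 m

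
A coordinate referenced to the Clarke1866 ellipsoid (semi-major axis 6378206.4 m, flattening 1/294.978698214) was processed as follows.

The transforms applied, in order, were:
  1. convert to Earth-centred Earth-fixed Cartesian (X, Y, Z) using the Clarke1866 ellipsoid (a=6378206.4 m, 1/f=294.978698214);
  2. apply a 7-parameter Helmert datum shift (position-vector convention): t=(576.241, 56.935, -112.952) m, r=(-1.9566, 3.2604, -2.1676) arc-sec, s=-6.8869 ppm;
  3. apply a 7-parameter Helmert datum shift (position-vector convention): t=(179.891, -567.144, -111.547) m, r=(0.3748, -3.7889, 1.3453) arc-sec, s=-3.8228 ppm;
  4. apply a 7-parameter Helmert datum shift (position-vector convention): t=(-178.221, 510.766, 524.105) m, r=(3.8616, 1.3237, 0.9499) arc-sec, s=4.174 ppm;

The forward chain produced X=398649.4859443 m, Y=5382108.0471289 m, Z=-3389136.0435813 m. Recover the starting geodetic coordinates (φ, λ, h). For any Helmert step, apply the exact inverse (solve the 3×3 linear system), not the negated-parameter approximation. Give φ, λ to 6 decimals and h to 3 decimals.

φ=-32.306761°, λ=85.769787°, h=871.106 m

start: X=398649.4859, Y=5382108.0471, Z=-3389136.0436 m
→ Helmert⁻¹: X=398872.5790, Y=5381509.5202, Z=-3389744.1907
→ Helmert⁻¹: X=398667.0501, Y=5382088.4794, Z=-3389662.7045
→ Helmert⁻¹: X=398090.5688, Y=5382104.9461, Z=-3389515.7497
→ geod (Bowring, a=6378206.400): φ=-32.30676100°, λ=85.76978700°, h=871.1060 m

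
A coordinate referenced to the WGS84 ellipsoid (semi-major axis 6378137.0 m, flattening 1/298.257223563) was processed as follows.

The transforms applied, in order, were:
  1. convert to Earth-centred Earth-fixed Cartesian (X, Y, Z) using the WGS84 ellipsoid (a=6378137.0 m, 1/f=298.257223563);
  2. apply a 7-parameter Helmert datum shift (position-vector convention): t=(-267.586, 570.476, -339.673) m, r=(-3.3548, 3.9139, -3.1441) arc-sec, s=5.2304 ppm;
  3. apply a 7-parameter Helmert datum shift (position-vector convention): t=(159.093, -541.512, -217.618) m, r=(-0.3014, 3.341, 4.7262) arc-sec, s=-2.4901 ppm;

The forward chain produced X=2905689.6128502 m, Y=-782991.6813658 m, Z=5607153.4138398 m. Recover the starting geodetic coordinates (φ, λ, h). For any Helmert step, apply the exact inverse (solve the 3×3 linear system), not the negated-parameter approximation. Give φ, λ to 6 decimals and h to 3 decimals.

φ=61.940866°, λ=-15.084424°, h=2680.376 m

start: X=2905689.6129, Y=-782991.6814, Z=5607153.4138 m
→ Helmert⁻¹: X=2905428.9976, Y=-782526.8843, Z=5607430.9124
→ Helmert⁻¹: X=2905586.9148, Y=-783140.1825, Z=5607783.6511
→ geod (Bowring, a=6378137.000): φ=61.94086600°, λ=-15.08442400°, h=2680.3760 m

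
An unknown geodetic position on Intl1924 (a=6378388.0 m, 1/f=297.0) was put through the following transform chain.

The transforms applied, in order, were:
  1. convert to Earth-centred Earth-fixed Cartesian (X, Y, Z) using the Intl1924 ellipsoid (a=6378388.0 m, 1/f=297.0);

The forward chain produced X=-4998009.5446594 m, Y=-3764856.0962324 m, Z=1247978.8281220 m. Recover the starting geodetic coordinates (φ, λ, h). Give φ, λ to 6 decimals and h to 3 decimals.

start: X=-4998009.5447, Y=-3764856.0962, Z=1247978.8281 m
→ geod (Bowring, a=6378388.000): φ=11.35354600°, λ=-143.01034200°, h=3009.0320 m

φ=11.353546°, λ=-143.010342°, h=3009.032 m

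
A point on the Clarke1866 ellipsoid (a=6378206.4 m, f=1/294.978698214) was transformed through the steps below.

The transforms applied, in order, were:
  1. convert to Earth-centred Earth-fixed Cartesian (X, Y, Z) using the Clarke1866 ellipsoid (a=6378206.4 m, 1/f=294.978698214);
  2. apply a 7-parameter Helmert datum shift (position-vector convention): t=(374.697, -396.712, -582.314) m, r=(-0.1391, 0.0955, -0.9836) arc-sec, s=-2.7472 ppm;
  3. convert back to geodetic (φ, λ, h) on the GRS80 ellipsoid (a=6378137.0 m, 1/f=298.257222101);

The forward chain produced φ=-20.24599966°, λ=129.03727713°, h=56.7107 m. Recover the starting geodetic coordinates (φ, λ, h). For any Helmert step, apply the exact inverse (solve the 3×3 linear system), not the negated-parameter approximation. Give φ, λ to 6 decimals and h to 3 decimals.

φ=-20.240742°, λ=129.037928°, h=342.261 m

start: φ=-20.246000°, λ=129.037277°, h=56.711 m
→ ECEF (a=6378137.000, f=1/298.257222101): X=-3770465.3547, Y=4649947.9164, Z=-2193287.5480
→ Helmert⁻¹: X=-3770871.5715, Y=4650340.9006, Z=-2192709.8676
→ geod (Bowring, a=6378206.400): φ=-20.24074200°, λ=129.03792800°, h=342.2610 m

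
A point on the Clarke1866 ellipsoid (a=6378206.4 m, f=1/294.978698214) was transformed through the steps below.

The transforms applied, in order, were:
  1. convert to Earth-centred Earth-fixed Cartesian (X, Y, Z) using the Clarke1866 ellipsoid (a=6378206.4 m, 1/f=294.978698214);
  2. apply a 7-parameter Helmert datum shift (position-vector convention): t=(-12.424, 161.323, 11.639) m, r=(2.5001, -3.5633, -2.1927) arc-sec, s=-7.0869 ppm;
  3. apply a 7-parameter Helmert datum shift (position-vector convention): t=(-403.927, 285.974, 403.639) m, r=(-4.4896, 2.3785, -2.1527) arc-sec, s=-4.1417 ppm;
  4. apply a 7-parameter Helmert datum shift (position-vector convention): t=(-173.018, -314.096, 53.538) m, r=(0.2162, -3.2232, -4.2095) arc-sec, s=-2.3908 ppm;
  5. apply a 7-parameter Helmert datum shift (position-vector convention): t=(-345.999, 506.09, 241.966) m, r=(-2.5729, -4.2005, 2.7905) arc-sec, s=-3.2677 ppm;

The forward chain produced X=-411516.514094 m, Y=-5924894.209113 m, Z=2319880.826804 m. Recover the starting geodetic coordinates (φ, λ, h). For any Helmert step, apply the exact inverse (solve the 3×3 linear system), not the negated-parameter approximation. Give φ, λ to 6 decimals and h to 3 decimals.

start: X=-411516.5141, Y=-5924894.2091, Z=2319880.8268 m
→ Helmert⁻¹: X=-411204.7850, Y=-5925443.0325, Z=2319580.9021
→ Helmert⁻¹: X=-410875.5815, Y=-5925149.0563, Z=2319545.5408
→ Helmert⁻¹: X=-410438.2537, Y=-5925514.3315, Z=2319017.7982
→ Helmert⁻¹: X=-410325.6819, Y=-5925693.9020, Z=2319101.5067
→ geod (Bowring, a=6378206.400): φ=21.45924200°, λ=-93.96113300°, h=1220.8170 m

φ=21.459242°, λ=-93.961133°, h=1220.817 m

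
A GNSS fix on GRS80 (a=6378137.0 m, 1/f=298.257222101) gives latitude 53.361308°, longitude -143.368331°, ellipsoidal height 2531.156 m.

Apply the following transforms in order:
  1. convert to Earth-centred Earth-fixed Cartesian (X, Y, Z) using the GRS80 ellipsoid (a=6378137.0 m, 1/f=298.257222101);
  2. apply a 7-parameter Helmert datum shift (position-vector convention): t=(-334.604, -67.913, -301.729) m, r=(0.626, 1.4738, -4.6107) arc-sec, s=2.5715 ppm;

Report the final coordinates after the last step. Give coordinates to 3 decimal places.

start: φ=53.361308°, λ=-143.368331°, h=2531.156 m
→ ECEF (a=6378137.000, f=1/298.257222101): X=-3062294.3684, Y=-2276887.7674, Z=5096672.0163
→ Helmert 7p (PV): X=-3062651.3264, Y=-2276908.5509, Z=5096398.3639

X=-3062651.326 m, Y=-2276908.551 m, Z=5096398.364 m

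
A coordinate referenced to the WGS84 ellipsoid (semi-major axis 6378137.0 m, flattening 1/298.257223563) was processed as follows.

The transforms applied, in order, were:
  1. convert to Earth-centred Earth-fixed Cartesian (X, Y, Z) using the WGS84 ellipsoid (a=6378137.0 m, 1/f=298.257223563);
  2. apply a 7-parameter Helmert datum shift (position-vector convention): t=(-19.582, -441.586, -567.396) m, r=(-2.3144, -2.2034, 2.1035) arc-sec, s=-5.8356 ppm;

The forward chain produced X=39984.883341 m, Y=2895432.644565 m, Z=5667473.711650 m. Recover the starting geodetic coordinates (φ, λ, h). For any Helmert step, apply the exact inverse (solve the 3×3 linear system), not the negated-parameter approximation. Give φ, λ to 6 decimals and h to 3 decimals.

start: X=39984.8833, Y=2895432.6446, Z=5667473.7117 m
→ Helmert⁻¹: X=40094.7795, Y=2895827.1218, Z=5668106.2487
→ geod (Bowring, a=6378137.000): φ=63.09087900°, λ=89.20675000°, h=3965.9590 m

φ=63.090879°, λ=89.206750°, h=3965.959 m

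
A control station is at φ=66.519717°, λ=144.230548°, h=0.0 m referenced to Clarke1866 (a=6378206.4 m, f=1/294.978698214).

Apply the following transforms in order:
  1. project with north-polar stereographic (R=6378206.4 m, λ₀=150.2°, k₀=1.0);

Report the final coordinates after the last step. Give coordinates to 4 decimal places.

start: φ=66.519717°, λ=144.230548°, h=0.000 m
→ stereo (R=6378206.4, λ₀=150.2°): E=-275704.2244, N=-2636672.5414

E=-275704.2244 m, N=-2636672.5414 m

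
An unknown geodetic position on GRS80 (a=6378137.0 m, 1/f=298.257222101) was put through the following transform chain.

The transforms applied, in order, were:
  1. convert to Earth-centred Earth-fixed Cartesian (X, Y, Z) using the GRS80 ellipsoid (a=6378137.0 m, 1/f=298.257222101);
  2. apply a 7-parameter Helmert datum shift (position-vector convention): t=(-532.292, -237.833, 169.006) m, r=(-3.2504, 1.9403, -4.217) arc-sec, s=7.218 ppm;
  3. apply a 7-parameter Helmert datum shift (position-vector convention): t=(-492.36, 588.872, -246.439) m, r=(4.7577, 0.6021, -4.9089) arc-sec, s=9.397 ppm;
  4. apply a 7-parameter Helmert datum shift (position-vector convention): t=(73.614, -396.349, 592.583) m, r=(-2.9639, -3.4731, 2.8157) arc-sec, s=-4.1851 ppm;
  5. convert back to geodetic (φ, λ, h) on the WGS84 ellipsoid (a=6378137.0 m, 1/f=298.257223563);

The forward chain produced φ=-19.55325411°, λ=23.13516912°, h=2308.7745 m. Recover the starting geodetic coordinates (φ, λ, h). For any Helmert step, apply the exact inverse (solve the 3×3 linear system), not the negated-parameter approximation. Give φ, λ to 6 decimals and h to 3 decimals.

start: φ=-19.553254°, λ=23.135169°, h=2308.775 m
→ ECEF (a=6378137.000, f=1/298.257223563): X=5531042.6102, Y=2363203.3700, Z=-2121931.1036
→ Helmert⁻¹: X=5530988.6684, Y=2363564.6083, Z=-2122591.7377
→ Helmert⁻¹: X=5531379.0070, Y=2363036.2186, Z=-2122363.7145
→ Helmert⁻¹: X=5531843.0164, Y=2363403.5360, Z=-2122428.1196
→ geod (Bowring, a=6378137.000): φ=-19.55502100°, λ=23.13392700°, h=3242.8230 m

φ=-19.555021°, λ=23.133927°, h=3242.823 m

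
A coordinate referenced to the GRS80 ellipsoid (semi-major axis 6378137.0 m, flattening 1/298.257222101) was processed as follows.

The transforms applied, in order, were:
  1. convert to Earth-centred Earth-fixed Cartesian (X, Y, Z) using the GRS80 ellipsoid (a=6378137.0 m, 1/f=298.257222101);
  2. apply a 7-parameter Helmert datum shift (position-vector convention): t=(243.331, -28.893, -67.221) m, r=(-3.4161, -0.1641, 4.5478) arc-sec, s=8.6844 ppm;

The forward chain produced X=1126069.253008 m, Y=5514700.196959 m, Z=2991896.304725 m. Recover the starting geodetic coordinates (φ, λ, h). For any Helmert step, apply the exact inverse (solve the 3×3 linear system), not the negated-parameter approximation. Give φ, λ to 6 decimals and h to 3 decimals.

start: X=1126069.2530, Y=5514700.1970, Z=2991896.3047 m
→ Helmert⁻¹: X=1125940.1134, Y=5514606.8200, Z=2992027.9781
→ geod (Bowring, a=6378137.000): φ=28.15476100°, λ=78.46029100°, h=827.3830 m

φ=28.154761°, λ=78.460291°, h=827.383 m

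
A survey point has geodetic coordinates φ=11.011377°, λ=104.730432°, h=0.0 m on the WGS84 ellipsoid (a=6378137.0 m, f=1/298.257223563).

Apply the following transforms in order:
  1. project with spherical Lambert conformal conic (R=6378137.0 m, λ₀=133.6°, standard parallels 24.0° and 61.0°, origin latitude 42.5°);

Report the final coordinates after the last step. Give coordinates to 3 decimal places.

start: φ=11.011377°, λ=104.730432°, h=0.000 m
→ lcc (R=6378137.0, λ₀=133.6°): E=-3390208.3372, N=-2904984.8287

E=-3390208.337 m, N=-2904984.829 m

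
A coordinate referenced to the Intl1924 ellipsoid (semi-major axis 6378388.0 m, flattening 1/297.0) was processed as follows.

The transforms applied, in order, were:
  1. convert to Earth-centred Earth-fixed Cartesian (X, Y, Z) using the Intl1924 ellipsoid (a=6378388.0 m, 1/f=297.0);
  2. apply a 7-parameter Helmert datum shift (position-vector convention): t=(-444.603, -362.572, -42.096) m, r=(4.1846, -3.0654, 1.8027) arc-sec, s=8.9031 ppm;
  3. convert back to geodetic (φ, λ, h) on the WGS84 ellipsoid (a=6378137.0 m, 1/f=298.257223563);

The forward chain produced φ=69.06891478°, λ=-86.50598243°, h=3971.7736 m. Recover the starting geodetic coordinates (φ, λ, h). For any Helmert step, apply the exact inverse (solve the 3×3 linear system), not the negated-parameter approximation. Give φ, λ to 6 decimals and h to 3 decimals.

start: φ=69.068915°, λ=-86.505982°, h=3971.774 m
→ ECEF (a=6378137.000, f=1/298.257223563): X=139358.8061, Y=-2282407.2803, Z=5938433.2055
→ Helmert⁻¹: X=139870.4756, Y=-2281905.1369, Z=5938466.6466
→ geod (Bowring, a=6378388.000): φ=69.07350200°, λ=-86.49241600°, h=3663.8100 m

φ=69.073502°, λ=-86.492416°, h=3663.810 m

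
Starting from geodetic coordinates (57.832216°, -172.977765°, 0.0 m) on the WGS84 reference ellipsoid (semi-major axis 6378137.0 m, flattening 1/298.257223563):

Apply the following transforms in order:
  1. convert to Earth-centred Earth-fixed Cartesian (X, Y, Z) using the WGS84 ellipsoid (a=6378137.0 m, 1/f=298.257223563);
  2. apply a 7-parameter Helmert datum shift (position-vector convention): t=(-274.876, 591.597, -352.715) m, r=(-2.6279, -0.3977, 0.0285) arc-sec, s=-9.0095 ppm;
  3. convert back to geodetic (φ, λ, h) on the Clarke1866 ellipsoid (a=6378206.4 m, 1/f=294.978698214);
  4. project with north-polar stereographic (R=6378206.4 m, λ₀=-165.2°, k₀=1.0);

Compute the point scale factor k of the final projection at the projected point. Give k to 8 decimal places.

1.08314165

start: φ=57.832216°, λ=-172.977765°, h=0.000 m
→ ECEF (a=6378137.000, f=1/298.257223563): X=-3378363.1279, Y=-416141.7170, Z=5375811.8589
→ Helmert 7p (PV): X=-3378617.8740, Y=-415478.3481, Z=5375409.4985
→ geod (Bowring, a=6378206.400): φ=57.83091505°, λ=-172.98937098°, h=-148.2103 m
→ into stereo (λ₀=-165.2°): φ=57.83091505°, λ−λ₀=-7.78937098°
scale k = 1.08314165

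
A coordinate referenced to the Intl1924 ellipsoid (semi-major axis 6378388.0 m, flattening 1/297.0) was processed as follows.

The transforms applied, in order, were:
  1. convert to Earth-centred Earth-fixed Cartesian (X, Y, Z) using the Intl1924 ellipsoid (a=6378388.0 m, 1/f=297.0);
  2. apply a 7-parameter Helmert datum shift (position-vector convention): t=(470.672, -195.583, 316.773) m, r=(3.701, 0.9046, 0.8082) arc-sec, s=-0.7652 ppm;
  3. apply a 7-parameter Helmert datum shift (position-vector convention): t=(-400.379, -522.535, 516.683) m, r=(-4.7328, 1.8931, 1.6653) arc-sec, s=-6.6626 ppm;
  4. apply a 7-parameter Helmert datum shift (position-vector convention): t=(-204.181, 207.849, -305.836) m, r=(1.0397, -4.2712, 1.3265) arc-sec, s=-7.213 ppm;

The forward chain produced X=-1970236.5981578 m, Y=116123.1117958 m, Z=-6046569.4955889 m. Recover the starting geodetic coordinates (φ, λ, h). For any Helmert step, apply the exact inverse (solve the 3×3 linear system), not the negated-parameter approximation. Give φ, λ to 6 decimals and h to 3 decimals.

start: X=-1970236.5982, Y=116123.1118, Z=-6046569.4956 m
→ Helmert⁻¹: X=-1970171.0840, Y=115898.2923, Z=-6046267.0588
→ Helmert⁻¹: X=-1969727.3897, Y=116576.2521, Z=-6046839.4326
→ Helmert⁻¹: X=-1970172.5916, Y=116671.1400, Z=-6047171.5668
→ geod (Bowring, a=6378388.000): φ=-72.03844200°, λ=176.61097400°, h=2120.9000 m

φ=-72.038442°, λ=176.610974°, h=2120.900 m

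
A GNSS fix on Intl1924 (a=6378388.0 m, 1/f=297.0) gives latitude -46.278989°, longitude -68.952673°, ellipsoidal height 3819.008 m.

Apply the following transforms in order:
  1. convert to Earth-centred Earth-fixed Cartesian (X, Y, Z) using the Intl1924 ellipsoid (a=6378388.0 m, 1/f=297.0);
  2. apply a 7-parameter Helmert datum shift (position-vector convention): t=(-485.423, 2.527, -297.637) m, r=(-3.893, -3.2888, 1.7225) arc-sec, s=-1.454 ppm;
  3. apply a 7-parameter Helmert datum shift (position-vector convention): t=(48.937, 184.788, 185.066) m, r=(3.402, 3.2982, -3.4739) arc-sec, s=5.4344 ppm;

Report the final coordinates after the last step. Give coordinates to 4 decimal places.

X=1586500.2375 m, Y=-4123855.3003 m, Z=-4589700.0383 m

start: φ=-46.278989°, λ=-68.952673°, h=3819.008 m
→ ECEF (a=6378388.000, f=1/297.0): X=1586965.6400, Y=-4124001.8095, Z=-4589578.9469
→ Helmert 7p (PV): X=1586585.5274, Y=-4124066.6562, Z=-4589766.7718
→ Helmert 7p (PV): X=1586500.2375, Y=-4123855.3003, Z=-4589700.0383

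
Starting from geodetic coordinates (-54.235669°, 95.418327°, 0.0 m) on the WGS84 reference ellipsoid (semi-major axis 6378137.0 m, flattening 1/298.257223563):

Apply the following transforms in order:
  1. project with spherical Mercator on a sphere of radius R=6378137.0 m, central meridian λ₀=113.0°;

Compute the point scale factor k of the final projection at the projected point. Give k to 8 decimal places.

1.71100262

start: φ=-54.235669°, λ=95.418327°, h=0.000 m
→ into merc (λ₀=113.0°): φ=-54.23566900°, λ−λ₀=-17.58167300°
scale k = 1.71100262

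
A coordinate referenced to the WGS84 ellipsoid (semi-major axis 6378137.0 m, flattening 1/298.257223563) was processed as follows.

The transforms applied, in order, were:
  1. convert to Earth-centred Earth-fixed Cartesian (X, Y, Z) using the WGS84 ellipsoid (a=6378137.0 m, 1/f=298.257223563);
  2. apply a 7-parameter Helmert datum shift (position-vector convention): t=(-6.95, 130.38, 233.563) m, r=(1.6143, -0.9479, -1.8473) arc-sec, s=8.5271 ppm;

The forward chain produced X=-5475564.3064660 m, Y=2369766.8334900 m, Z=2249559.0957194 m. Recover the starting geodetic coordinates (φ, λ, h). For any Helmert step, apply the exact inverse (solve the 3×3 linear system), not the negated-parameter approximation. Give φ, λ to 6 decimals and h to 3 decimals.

start: X=-5475564.3065, Y=2369766.8335, Z=2249559.0957 m
→ Helmert⁻¹: X=-5475521.5513, Y=2369584.8129, Z=2249312.9705
→ geod (Bowring, a=6378137.000): φ=20.78405800°, λ=156.59898600°, h=716.4470 m

φ=20.784058°, λ=156.598986°, h=716.447 m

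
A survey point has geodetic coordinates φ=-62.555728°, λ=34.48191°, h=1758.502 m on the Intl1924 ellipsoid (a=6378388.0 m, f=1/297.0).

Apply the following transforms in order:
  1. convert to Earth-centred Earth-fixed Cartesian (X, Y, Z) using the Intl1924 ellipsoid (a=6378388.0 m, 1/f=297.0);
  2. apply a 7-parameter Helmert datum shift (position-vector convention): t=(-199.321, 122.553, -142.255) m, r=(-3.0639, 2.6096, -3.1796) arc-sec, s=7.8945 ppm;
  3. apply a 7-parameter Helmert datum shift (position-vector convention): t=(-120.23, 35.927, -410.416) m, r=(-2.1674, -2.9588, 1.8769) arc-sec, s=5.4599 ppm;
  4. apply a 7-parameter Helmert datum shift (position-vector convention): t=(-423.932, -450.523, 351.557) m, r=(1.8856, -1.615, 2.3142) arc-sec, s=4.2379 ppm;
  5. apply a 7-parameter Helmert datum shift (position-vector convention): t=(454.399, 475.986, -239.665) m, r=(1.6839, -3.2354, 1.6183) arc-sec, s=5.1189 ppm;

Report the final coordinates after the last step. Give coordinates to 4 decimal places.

start: φ=-62.555728°, λ=34.481910°, h=1758.502 m
→ ECEF (a=6378388.000, f=1/297.0): X=2430324.2803, Y=1669186.0692, Z=-5639011.7434
→ Helmert 7p (PV): X=2430098.5328, Y=1669200.5718, Z=-5639254.0581
→ Helmert 7p (PV): X=2430057.2756, Y=1669208.4684, Z=-5639677.9446
→ Helmert 7p (PV): X=2429669.0715, Y=1668843.8398, Z=-5639316.0018
→ Helmert 7p (PV): X=2430211.2712, Y=1669393.4694, Z=-5639532.7986

X=2430211.2712 m, Y=1669393.4694 m, Z=-5639532.7986 m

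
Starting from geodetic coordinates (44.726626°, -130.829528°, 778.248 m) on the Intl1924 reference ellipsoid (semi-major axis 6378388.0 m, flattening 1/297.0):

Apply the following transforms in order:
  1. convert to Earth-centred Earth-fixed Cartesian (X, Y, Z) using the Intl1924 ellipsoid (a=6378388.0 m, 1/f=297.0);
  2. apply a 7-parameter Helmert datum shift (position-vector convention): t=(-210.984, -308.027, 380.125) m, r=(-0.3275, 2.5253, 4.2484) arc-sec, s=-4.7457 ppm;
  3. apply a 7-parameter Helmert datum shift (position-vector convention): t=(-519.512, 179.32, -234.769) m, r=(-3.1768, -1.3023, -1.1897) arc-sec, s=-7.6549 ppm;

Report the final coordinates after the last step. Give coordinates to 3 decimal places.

X=-2968775.871 m, Y=-3435119.642 m, Z=4466609.014 m

start: φ=44.726626°, λ=-130.829528°, h=778.248 m
→ ECEF (a=6378388.000, f=1/297.0): X=-2968159.5990, Y=-3435065.4082, Z=4466443.0846
→ Helmert 7p (PV): X=-2968231.0635, Y=-3435411.1761, Z=4466843.8063
→ Helmert 7p (PV): X=-2968775.8710, Y=-3435119.6424, Z=4466609.0138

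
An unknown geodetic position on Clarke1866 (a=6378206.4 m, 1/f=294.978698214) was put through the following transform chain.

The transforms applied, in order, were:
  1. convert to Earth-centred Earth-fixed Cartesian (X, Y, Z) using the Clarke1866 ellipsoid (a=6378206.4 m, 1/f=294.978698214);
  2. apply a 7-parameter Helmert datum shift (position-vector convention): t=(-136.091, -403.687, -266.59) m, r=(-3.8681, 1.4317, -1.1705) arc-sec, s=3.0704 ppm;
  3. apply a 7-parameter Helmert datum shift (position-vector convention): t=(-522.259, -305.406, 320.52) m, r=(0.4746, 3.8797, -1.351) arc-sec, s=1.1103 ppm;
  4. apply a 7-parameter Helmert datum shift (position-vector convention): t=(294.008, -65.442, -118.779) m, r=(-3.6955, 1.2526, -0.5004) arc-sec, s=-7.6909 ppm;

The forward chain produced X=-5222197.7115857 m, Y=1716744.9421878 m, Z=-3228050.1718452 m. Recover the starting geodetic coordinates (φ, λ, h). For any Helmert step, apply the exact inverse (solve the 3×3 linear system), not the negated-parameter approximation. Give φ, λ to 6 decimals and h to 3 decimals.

φ=-30.593686°, λ=161.792792°, h=2121.351 m

start: X=-5222197.7116, Y=1716744.9422, Z=-3228050.1718 m
→ Helmert⁻¹: X=-5222516.4480, Y=1716868.7513, Z=-3227957.1740
→ Helmert⁻¹: X=-5221938.9144, Y=1717130.6196, Z=-3228376.2817
→ Helmert⁻¹: X=-5221774.1306, Y=1717559.9377, Z=-3228103.8154
→ geod (Bowring, a=6378206.400): φ=-30.59368600°, λ=161.79279200°, h=2121.3510 m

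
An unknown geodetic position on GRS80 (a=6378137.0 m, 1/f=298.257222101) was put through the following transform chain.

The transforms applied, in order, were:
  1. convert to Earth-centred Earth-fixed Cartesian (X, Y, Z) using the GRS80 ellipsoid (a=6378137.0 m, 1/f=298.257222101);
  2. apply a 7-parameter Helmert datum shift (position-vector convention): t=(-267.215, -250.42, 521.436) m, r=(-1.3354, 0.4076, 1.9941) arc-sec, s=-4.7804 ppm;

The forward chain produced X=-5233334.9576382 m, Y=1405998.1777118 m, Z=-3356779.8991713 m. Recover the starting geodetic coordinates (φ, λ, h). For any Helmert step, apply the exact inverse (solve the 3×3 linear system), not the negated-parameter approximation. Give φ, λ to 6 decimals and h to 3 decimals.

start: X=-5233334.9576, Y=1405998.1777, Z=-3356779.8992 m
→ Helmert⁻¹: X=-5233072.5286, Y=1406327.6477, Z=-3357318.6207
→ geod (Bowring, a=6378137.000): φ=-31.95380900°, λ=164.95781800°, h=2327.7800 m

φ=-31.953809°, λ=164.957818°, h=2327.780 m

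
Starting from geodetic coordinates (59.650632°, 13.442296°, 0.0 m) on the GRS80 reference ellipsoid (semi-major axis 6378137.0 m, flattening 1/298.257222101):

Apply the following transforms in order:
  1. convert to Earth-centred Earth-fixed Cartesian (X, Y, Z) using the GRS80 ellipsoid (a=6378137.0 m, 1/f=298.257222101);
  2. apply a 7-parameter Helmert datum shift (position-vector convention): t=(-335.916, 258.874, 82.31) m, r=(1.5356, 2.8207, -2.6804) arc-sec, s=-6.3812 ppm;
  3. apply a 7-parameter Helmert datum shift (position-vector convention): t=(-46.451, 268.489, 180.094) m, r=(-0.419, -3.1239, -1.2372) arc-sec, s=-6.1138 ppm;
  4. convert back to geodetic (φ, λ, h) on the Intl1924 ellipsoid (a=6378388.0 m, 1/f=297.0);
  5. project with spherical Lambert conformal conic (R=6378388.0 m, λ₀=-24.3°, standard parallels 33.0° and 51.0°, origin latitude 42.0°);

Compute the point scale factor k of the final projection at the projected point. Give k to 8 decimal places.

start: φ=59.650632°, λ=13.442296°, h=0.000 m
→ ECEF (a=6378137.000, f=1/298.257222101): X=3142245.2361, Y=751040.1093, Z=5480913.0616
→ Helmert 7p (PV): X=3141973.9802, Y=751212.5537, Z=5480923.0177
→ Helmert 7p (PV): X=3141829.8170, Y=751468.7379, Z=5481115.6617
→ geod (Bowring, a=6378388.000): φ=59.65462474°, λ=13.45140276°, h=-161.9475 m
→ into lcc (λ₀=-24.3°): φ=59.65462474°, λ−λ₀=37.75140276°
scale k = 1.04119289

1.04119289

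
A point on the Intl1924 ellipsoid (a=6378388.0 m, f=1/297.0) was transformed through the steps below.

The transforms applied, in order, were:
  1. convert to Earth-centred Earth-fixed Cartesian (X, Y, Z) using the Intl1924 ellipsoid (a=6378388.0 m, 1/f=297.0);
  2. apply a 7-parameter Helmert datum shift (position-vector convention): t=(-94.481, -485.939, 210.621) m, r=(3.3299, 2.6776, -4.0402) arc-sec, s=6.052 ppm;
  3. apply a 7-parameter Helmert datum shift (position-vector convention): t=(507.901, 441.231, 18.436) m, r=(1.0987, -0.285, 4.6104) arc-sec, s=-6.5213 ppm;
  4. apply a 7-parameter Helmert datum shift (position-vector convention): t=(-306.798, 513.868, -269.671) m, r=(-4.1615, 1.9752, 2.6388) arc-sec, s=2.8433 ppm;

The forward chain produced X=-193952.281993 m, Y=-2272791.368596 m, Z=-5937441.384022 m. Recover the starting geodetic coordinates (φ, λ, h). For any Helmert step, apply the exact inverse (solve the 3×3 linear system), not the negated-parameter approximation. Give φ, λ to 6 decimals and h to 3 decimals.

φ=-69.109125°, λ=-94.877005°, h=990.200 m

start: X=-193952.2820, Y=-2272791.3686, Z=-5937441.3840 m
→ Helmert⁻¹: X=-193617.1599, Y=-2273176.5098, Z=-5937202.5485
→ Helmert⁻¹: X=-194185.3509, Y=-2273659.8530, Z=-5937247.3239
→ Helmert⁻¹: X=-193968.0925, Y=-2273259.8083, Z=-5937387.8305
→ geod (Bowring, a=6378388.000): φ=-69.10912500°, λ=-94.87700500°, h=990.2000 m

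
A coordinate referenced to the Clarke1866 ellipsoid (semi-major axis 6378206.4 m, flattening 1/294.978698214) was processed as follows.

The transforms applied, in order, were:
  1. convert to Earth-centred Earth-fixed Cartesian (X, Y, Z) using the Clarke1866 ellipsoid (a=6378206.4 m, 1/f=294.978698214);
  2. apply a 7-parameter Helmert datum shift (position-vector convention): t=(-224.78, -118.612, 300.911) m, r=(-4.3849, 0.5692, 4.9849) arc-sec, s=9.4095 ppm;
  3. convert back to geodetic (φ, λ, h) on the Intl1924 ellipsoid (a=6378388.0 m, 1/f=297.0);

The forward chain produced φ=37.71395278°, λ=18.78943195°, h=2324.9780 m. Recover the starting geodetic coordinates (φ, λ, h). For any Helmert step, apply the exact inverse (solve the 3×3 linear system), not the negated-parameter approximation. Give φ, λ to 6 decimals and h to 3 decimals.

φ=37.712247°, λ=18.787653°, h=2516.026 m

start: φ=37.713953°, λ=18.789432°, h=2324.978 m
→ ECEF (a=6378388.000, f=1/297.0): X=4784645.3930, Y=1627841.4264, Z=3881861.3737
→ Helmert⁻¹: X=4784853.7773, Y=1627746.5656, Z=3881571.7472
→ geod (Bowring, a=6378206.400): φ=37.71224700°, λ=18.78765300°, h=2516.0260 m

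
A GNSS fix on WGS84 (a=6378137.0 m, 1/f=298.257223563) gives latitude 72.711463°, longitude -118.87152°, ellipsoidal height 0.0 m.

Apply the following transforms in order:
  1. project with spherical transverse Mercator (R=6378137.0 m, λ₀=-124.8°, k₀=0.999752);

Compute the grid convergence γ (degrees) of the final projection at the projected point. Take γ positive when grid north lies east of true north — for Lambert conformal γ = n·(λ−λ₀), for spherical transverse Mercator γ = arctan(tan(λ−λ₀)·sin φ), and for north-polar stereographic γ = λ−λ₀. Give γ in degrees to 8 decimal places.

start: φ=72.711463°, λ=-118.871520°, h=0.000 m
→ into tm (λ₀=-124.8°): φ=72.71146300°, λ−λ₀=5.92848000°
convergence γ = 5.66241426°

5.66241426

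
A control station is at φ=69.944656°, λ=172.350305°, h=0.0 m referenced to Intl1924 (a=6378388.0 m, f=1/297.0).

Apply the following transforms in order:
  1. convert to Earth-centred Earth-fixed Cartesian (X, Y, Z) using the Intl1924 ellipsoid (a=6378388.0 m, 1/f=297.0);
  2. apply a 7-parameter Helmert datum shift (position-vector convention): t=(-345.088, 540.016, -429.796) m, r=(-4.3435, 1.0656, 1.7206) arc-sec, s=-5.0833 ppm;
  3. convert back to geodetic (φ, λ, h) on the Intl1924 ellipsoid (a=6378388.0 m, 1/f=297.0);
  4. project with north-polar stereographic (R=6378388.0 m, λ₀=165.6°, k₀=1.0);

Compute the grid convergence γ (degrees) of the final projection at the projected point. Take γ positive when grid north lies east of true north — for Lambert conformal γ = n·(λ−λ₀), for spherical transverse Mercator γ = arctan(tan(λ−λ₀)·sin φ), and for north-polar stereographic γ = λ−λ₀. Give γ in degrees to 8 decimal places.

6.73464682

start: φ=69.944656°, λ=172.350305°, h=0.000 m
→ ECEF (a=6378388.000, f=1/297.0): X=-2174318.2223, Y=292035.6650, Z=5969065.3177
→ Helmert 7p (PV): X=-2174623.8566, Y=292681.7543, Z=5968610.2624
→ geod (Bowring, a=6378388.000): φ=69.93998178°, λ=172.33464682°, h=-294.0411 m
→ into stereo (λ₀=165.6°): φ=69.93998178°, λ−λ₀=6.73464682°
convergence γ = 6.73464682°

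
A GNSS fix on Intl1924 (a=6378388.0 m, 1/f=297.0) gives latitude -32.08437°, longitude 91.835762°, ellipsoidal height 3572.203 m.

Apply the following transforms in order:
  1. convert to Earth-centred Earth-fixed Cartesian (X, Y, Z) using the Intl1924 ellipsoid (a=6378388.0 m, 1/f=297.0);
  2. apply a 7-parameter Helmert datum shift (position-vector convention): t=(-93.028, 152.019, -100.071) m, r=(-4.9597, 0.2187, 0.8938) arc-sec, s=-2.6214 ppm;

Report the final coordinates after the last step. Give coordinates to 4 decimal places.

X=-173502.2923 m, Y=5409633.9901 m, Z=-3370530.4168 m

start: φ=-32.084370°, λ=91.835762°, h=3572.203 m
→ ECEF (a=6378388.000, f=1/297.0): X=-173382.7043, Y=5409577.9430, Z=-3370309.2900
→ Helmert 7p (PV): X=-173502.2923, Y=5409633.9901, Z=-3370530.4168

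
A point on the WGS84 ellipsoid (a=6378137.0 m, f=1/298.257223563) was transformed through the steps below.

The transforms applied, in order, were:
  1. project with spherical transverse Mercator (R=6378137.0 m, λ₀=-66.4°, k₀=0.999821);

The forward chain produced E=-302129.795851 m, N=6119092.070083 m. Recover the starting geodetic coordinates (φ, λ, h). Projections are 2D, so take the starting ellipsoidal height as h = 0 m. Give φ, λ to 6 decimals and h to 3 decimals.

φ=54.887006°, λ=-71.121228°, h=0.000 m

start: E=-302129.7959, N=6119092.0701 m
→ tm⁻¹: φ=54.88700600°, λ=-71.12122800°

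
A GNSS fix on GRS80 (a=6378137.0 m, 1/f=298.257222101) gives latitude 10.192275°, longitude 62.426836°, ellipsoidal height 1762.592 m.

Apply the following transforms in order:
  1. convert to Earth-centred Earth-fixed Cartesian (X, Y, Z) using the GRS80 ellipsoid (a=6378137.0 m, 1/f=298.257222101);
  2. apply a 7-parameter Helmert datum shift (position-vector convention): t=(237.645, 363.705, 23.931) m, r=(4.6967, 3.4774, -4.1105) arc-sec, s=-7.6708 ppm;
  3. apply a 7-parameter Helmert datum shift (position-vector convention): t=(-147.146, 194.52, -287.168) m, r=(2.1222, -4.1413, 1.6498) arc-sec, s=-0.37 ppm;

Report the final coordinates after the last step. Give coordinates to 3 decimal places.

X=2906966.220 m, Y=5567055.469 m, Z=1121419.477 m

start: φ=10.192275°, λ=62.426836°, h=1762.592 m
→ ECEF (a=6378137.000, f=1/298.257222101): X=2906836.3003, Y=5566613.7550, Z=1121498.3404
→ Helmert 7p (PV): X=2907181.4867, Y=5566851.2953, Z=1121591.4151
→ Helmert 7p (PV): X=2906966.2200, Y=5567055.4688, Z=1121419.4770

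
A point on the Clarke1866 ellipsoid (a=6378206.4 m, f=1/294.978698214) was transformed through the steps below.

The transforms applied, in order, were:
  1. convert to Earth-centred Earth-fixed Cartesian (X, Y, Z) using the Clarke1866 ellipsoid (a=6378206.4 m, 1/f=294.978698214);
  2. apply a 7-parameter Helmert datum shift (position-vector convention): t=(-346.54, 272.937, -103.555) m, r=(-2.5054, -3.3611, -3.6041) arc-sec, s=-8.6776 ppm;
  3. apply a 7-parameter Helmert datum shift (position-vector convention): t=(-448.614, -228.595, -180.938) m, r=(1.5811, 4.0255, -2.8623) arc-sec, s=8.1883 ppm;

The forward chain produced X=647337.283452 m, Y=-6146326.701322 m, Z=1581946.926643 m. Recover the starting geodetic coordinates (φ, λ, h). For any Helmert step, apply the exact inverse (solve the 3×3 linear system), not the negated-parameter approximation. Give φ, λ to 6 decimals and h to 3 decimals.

start: X=647337.2835, Y=-6146326.7013, Z=1581946.9266 m
→ Helmert⁻¹: X=647835.0026, Y=-6146026.6628, Z=1582174.6648
→ Helmert⁻¹: X=648320.3458, Y=-6146360.8255, Z=1582206.7289
→ geod (Bowring, a=6378206.400): φ=14.45314500°, λ=-83.97868600°, h=2898.5970 m

φ=14.453145°, λ=-83.978686°, h=2898.597 m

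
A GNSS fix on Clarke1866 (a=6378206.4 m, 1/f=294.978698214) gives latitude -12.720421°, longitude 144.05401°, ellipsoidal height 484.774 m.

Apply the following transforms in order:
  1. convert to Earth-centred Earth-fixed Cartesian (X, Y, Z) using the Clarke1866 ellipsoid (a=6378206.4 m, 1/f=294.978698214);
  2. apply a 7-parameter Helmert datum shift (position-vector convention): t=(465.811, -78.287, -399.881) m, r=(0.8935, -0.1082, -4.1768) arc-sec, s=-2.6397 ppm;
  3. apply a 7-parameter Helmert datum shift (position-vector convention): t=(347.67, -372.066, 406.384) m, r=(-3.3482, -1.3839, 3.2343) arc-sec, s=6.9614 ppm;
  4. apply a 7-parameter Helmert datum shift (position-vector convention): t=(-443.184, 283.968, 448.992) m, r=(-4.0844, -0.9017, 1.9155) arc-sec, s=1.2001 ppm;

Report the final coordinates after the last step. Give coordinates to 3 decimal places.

start: φ=-12.720421°, λ=144.054010°, h=484.774 m
→ ECEF (a=6378206.400, f=1/294.978698214): X=-5038083.6567, Y=3653130.9274, Z=-1395271.5500
→ Helmert 7p (PV): X=-5037529.8401, Y=3653151.0607, Z=-1395654.5661
→ Helmert 7p (PV): X=-5037265.1574, Y=3652702.7799, Z=-1395350.9968
→ Helmert 7p (PV): X=-5037742.2080, Y=3652916.7219, Z=-1394998.0301

X=-5037742.208 m, Y=3652916.722 m, Z=-1394998.030 m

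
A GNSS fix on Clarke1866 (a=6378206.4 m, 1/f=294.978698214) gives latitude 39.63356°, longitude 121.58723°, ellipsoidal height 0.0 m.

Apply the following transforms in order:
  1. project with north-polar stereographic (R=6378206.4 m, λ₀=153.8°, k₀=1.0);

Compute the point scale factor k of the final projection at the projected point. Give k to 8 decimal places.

1.22109426

start: φ=39.633560°, λ=121.587230°, h=0.000 m
→ into stereo (λ₀=153.8°): φ=39.63356000°, λ−λ₀=-32.21277000°
scale k = 1.22109426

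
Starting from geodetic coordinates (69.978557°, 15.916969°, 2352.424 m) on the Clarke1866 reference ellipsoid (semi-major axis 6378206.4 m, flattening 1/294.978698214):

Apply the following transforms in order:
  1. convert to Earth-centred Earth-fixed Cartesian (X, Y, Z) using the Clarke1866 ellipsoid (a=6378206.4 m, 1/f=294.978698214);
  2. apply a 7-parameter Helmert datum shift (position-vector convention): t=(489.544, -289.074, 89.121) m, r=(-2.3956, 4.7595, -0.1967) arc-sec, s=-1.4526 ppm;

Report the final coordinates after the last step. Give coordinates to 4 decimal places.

X=2107696.1816 m, Y=600667.1950 m, Z=5972271.9097 m

start: φ=69.978557°, λ=15.916969°, h=2352.424 m
→ ECEF (a=6378206.400, f=1/294.978698214): X=2107071.3176, Y=600889.7884, Z=5972247.0628
→ Helmert 7p (PV): X=2107696.1816, Y=600667.1950, Z=5972271.9097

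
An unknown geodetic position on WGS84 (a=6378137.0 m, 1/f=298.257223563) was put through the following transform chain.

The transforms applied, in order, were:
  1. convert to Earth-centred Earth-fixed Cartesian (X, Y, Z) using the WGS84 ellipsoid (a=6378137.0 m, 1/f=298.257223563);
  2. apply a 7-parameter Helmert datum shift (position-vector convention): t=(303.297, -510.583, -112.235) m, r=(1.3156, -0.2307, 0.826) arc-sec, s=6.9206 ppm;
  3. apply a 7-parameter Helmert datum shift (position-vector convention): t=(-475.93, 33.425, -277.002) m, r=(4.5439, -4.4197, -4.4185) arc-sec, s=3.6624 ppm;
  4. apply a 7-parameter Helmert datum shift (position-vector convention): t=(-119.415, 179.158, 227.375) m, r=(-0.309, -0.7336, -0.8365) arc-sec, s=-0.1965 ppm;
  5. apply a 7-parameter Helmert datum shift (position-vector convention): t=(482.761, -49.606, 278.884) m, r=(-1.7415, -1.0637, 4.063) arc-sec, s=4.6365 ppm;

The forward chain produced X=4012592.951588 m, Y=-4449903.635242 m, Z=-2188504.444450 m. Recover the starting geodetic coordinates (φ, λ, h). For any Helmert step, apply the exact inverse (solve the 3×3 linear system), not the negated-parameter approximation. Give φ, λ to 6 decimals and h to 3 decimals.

start: X=4012592.9516, Y=-4449903.6352, Z=-2188504.4445 m
→ Helmert⁻¹: X=4011992.6469, Y=-4449893.9454, Z=-2188831.4405
→ Helmert⁻¹: X=4012123.1116, Y=-4450054.4274, Z=-2189080.1816
→ Helmert⁻¹: X=4012632.7726, Y=-4450033.8155, Z=-2188783.1115
→ Helmert⁻¹: X=4012281.4418, Y=-4449522.4664, Z=-2188631.8373
→ geod (Bowring, a=6378137.000): φ=-20.19137400°, λ=-47.95797500°, h=3009.4070 m

φ=-20.191374°, λ=-47.957975°, h=3009.407 m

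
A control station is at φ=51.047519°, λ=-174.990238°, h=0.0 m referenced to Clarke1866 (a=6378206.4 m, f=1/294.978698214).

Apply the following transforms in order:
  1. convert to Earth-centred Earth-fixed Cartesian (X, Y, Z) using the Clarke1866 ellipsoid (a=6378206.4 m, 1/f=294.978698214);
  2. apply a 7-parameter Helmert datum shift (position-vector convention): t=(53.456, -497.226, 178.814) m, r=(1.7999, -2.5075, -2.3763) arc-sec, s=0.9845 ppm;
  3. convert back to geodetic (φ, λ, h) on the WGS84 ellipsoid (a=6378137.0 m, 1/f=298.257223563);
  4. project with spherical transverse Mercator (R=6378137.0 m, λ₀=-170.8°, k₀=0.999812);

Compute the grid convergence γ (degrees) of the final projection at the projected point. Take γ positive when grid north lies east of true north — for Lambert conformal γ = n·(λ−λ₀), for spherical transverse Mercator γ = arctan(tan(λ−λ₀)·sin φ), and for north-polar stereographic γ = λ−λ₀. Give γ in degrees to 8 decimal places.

-3.25536841

start: φ=51.047519°, λ=-174.990238°, h=0.000 m
→ ECEF (a=6378206.400, f=1/294.978698214): X=-4002705.6526, Y=-350878.5755, Z=4936665.6466
→ Helmert 7p (PV): X=-4002720.1932, Y=-351373.1114, Z=4936797.5991
→ geod (Bowring, a=6378137.000): φ=51.04576877°, λ=-174.98323127°, h=64.6028 m
→ into tm (λ₀=-170.8°): φ=51.04576877°, λ−λ₀=-4.18323127°
convergence γ = -3.25536841°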